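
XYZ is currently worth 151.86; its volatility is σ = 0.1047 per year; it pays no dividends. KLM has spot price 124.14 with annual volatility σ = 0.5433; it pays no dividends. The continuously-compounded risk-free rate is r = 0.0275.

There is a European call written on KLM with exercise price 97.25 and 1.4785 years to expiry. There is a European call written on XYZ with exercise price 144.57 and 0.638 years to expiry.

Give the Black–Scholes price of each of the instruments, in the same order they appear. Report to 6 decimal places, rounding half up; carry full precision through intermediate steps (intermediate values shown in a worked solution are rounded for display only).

price(KLM call K=97.25) = 45.995282
price(XYZ call K=144.57) = 11.285192

[KLM call K=97.25]
σ√T = 0.5433·√1.4785 = 0.660618
d₁ = (ln(S/K) + (r+σ²/2)T) / (σ√T) = (ln(124.14/97.25) + (0.0275+0.5433²/2)·1.4785) / 0.660618 = (0.244125 + 0.258867) / 0.660618 = 0.761396
d₂ = d₁ − σ√T = 0.761396 − 0.660618 = 0.100778
e^{−rT} = 0.960157
N(d₁) = 0.776790,  N(d₂) = 0.540137
price = S·N(d₁) − K·e^{−rT}·N(d₂) = 96.430669 − 50.435387 = 45.995282
[XYZ call K=144.57]
σ√T = 0.1047·√0.638 = 0.083629
d₁ = (ln(S/K) + (r+σ²/2)T) / (σ√T) = (ln(151.86/144.57) + (0.0275+0.1047²/2)·0.638) / 0.083629 = (0.049195 + 0.021042) / 0.083629 = 0.839866
d₂ = d₁ − σ√T = 0.839866 − 0.083629 = 0.756236
e^{−rT} = 0.982608
N(d₁) = 0.799508,  N(d₂) = 0.775246
price = S·N(d₁) − K·e^{−rT}·N(d₂) = 121.413300 − 110.128108 = 11.285192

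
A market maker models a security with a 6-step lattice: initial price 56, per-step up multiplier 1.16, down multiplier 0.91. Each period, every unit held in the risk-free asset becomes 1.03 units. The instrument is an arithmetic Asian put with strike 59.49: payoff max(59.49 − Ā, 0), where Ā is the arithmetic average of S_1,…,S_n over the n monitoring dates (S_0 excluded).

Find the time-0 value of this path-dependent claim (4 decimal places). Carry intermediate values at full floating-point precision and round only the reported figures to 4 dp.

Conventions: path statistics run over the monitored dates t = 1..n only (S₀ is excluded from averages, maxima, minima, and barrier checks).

price = 3.0435

Risk-neutral up-probability p* = (R−d)/(u−d) = (1.03−0.91)/(1.16−0.91) = 0.4800; the claim prices as the p*-weighted sum of path payoffs discounted by R^6.
Enumerate all 2^6 = 64 price paths (U = up ×1.16, D = down ×0.91); each path with k up-moves has probability p*^k·(1−p*)^(6−k).
DDDDDD: Ā=40.7803, payoff=18.7097, prob=0.019771
UDDDDD: Ā=51.9837, payoff=7.5063, prob=0.018250
DUDDDD: Ā=49.6504, payoff=9.8396, prob=0.018250
UUDDDD: Ā=63.2906, payoff=0.0000, prob=0.016846
DDUDDD: Ā=47.5271, payoff=11.9629, prob=0.018250
UDUDDD: Ā=60.5839, payoff=0.0000, prob=0.016846
DUUDDD: Ā=58.2506, payoff=1.2394, prob=0.016846
UUUDDD: Ā=74.2535, payoff=0.0000, prob=0.015550
DDDUDD: Ā=45.5948, payoff=13.8952, prob=0.018250
UDDUDD: Ā=58.1209, payoff=1.3691, prob=0.016846
DUDUDD: Ā=55.7875, payoff=3.7025, prob=0.016846
UUDUDD: Ā=71.1138, payoff=0.0000, prob=0.015550
DDUUDD: Ā=53.6642, payoff=5.8258, prob=0.016846
UDUUDD: Ā=68.4071, payoff=0.0000, prob=0.015550
DUUUDD: Ā=66.0738, payoff=0.0000, prob=0.015550
UUUUDD: Ā=84.2259, payoff=0.0000, prob=0.014354
DDDDUD: Ā=43.8365, payoff=15.6535, prob=0.018250
UDDDUD: Ā=55.8795, payoff=3.6105, prob=0.016846
DUDDUD: Ā=53.5462, payoff=5.9438, prob=0.016846
UUDDUD: Ā=68.2566, payoff=0.0000, prob=0.015550
DDUDUD: Ā=51.4228, payoff=8.0672, prob=0.016846
UDUDUD: Ā=65.5500, payoff=0.0000, prob=0.015550
DUUDUD: Ā=63.2166, payoff=0.0000, prob=0.015550
UUUDUD: Ā=80.5838, payoff=0.0000, prob=0.014354
DDDUUD: Ā=49.4906, payoff=9.9994, prob=0.016846
UDDUUD: Ā=63.0869, payoff=0.0000, prob=0.015550
DUDUUD: Ā=60.7536, payoff=0.0000, prob=0.015550
UUDUUD: Ā=77.4441, payoff=0.0000, prob=0.014354
DDUUUD: Ā=58.6302, payoff=0.8598, prob=0.015550
UDUUUD: Ā=74.7374, payoff=0.0000, prob=0.014354
DUUUUD: Ā=72.4041, payoff=0.0000, prob=0.014354
UUUUUD: Ā=92.2954, payoff=0.0000, prob=0.013250
DDDDDU: Ā=42.2364, payoff=17.2536, prob=0.018250
UDDDDU: Ā=53.8398, payoff=5.6502, prob=0.016846
DUDDDU: Ā=51.5065, payoff=7.9835, prob=0.016846
UUDDDU: Ā=65.6566, payoff=0.0000, prob=0.015550
DDUDDU: Ā=49.3832, payoff=10.1068, prob=0.016846
UDUDDU: Ā=62.9500, payoff=0.0000, prob=0.015550
DUUDDU: Ā=60.6166, payoff=0.0000, prob=0.015550
UUUDDU: Ā=77.2695, payoff=0.0000, prob=0.014354
DDDUDU: Ā=47.4509, payoff=12.0391, prob=0.016846
UDDUDU: Ā=60.4869, payoff=0.0000, prob=0.015550
DUDUDU: Ā=58.1536, payoff=1.3364, prob=0.015550
UUDUDU: Ā=74.1298, payoff=0.0000, prob=0.014354
DDUUDU: Ā=56.0302, payoff=3.4598, prob=0.015550
UDUUDU: Ā=71.4231, payoff=0.0000, prob=0.014354
DUUUDU: Ā=69.0898, payoff=0.0000, prob=0.014354
UUUUDU: Ā=88.0705, payoff=0.0000, prob=0.013250
DDDDUU: Ā=45.6926, payoff=13.7974, prob=0.016846
UDDDUU: Ā=58.2455, payoff=1.2445, prob=0.015550
DUDDUU: Ā=55.9122, payoff=3.5778, prob=0.015550
UUDDUU: Ā=71.2727, payoff=0.0000, prob=0.014354
DDUDUU: Ā=53.7888, payoff=5.7012, prob=0.015550
UDUDUU: Ā=68.5660, payoff=0.0000, prob=0.014354
DUUDUU: Ā=66.2327, payoff=0.0000, prob=0.014354
UUUDUU: Ā=84.4284, payoff=0.0000, prob=0.013250
DDDUUU: Ā=51.8566, payoff=7.6334, prob=0.015550
UDDUUU: Ā=66.1029, payoff=0.0000, prob=0.014354
DUDUUU: Ā=63.7696, payoff=0.0000, prob=0.014354
UUDUUU: Ā=81.2887, payoff=0.0000, prob=0.013250
DDUUUU: Ā=61.6463, payoff=0.0000, prob=0.014354
UDUUUU: Ā=78.5820, payoff=0.0000, prob=0.013250
DUUUUU: Ā=76.2487, payoff=0.0000, prob=0.013250
UUUUUU: Ā=97.1962, payoff=0.0000, prob=0.012231
Price = Σ prob·payoff / R^6 = 3.634135 / 1.194052 = 3.0435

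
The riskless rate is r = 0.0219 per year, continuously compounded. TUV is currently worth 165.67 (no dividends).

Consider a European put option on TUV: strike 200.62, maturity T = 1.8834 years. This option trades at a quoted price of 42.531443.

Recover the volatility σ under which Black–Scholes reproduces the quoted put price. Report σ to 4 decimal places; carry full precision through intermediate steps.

sigma = 0.2777

At σ = 0.2777 the Black–Scholes value reproduces the quote:
σ√T = 0.2777·√1.8834 = 0.381107
d₁ = (ln(S/K) + (r+σ²/2)T) / (σ√T) = (ln(165.67/200.62) + (0.0219+0.2777²/2)·1.8834) / 0.381107 = (-0.191415 + 0.113868) / 0.381107 = -0.203478
d₂ = d₁ − σ√T = -0.203478 − 0.381107 = -0.584585
e^{−rT} = 0.959593
N(−d₁) = 0.580619,  N(−d₂) = 0.720587
V = K·e^{−rT}·N(−d₂) − S·N(−d₁) = 138.722633 − 96.191191 = 42.531443 (matching the quote); vega is positive throughout, so no other σ reproduces this price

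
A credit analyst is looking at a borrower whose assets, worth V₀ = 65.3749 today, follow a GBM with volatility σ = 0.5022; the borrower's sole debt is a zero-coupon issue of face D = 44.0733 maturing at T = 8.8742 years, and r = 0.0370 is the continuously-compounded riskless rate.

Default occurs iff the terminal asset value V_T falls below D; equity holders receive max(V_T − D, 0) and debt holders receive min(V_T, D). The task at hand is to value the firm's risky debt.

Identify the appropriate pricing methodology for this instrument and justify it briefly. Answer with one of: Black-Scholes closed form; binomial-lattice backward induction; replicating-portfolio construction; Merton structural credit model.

framework: Merton structural credit model

Key observation: the asked-for credit quantity lives on the firm's capital structure — asset value, asset volatility, debt face 44.0733 — which is the structural model's domain.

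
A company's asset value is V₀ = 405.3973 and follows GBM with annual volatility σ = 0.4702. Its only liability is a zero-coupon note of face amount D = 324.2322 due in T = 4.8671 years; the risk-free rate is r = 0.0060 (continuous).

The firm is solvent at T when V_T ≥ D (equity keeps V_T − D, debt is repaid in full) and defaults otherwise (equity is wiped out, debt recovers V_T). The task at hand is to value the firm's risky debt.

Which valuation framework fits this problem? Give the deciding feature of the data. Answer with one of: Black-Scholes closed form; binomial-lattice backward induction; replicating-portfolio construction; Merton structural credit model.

Key observation: a levered firm with one bullet debt due at 4.8671 years is the canonical structural-credit setup: equity is a call on the firm's assets struck at the face value.

framework: Merton structural credit model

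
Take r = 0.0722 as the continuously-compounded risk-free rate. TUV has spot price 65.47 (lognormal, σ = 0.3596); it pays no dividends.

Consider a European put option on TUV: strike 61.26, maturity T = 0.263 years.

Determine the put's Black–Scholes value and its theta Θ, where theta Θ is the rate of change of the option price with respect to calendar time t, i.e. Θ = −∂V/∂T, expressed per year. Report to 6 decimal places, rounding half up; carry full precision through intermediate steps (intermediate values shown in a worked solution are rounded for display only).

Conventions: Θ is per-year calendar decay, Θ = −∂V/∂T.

σ√T = 0.3596·√0.263 = 0.184416
d₁ = (ln(S/K) + (r+σ²/2)T) / (σ√T) = (ln(65.47/61.26) + (0.0722+0.3596²/2)·0.263) / 0.184416 = (0.066465 + 0.035993) / 0.184416 = 0.555583
d₂ = d₁ − σ√T = 0.555583 − 0.184416 = 0.371167
e^{−rT} = 0.981191
N(−d₁) = 0.289248,  N(−d₂) = 0.355257
Put price V = K·e^{−rT}·N(−d₂) − S·N(−d₁) = 21.353667 − 18.937075 = 2.416592
φ(d₁) = (1/√(2π))·e^{−d₁²/2} = 0.341887
Θ = −S·φ(d₁)·σ/(2√T) + r·K·e^{−rT}·N(−d₂) = −7.847602 + 1.541735 = -6.305867

price = 2.416592
Θ = -6.305867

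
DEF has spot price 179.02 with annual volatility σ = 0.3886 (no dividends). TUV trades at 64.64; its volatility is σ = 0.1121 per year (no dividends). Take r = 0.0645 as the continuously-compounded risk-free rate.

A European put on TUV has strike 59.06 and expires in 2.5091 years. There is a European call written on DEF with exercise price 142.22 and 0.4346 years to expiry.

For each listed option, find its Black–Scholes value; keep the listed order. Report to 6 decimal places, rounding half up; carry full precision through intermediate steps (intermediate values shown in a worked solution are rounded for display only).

price(TUV put K=59.06) = 0.354126
price(DEF call K=142.22) = 44.023414

[TUV put K=59.06]
σ√T = 0.1121·√2.5091 = 0.177568
d₁ = (ln(S/K) + (r+σ²/2)T) / (σ√T) = (ln(64.64/59.06) + (0.0645+0.1121²/2)·2.5091) / 0.177568 = (0.090280 + 0.177602) / 0.177568 = 1.508615
d₂ = d₁ − σ√T = 1.508615 − 0.177568 = 1.331047
e^{−rT} = 0.850580
N(−d₁) = 0.065699,  N(−d₂) = 0.091587
price = K·e^{−rT}·N(−d₂) − S·N(−d₁) = 4.600884 − 4.246758 = 0.354126
[DEF call K=142.22]
σ√T = 0.3886·√0.4346 = 0.256181
d₁ = (ln(S/K) + (r+σ²/2)T) / (σ√T) = (ln(179.02/142.22) + (0.0645+0.3886²/2)·0.4346) / 0.256181 = (0.230122 + 0.060846) / 0.256181 = 1.135791
d₂ = d₁ − σ√T = 1.135791 − 0.256181 = 0.879609
e^{−rT} = 0.972358
N(d₁) = 0.871978,  N(d₂) = 0.810465
price = S·N(d₁) − K·e^{−rT}·N(d₂) = 156.101493 − 112.078079 = 44.023414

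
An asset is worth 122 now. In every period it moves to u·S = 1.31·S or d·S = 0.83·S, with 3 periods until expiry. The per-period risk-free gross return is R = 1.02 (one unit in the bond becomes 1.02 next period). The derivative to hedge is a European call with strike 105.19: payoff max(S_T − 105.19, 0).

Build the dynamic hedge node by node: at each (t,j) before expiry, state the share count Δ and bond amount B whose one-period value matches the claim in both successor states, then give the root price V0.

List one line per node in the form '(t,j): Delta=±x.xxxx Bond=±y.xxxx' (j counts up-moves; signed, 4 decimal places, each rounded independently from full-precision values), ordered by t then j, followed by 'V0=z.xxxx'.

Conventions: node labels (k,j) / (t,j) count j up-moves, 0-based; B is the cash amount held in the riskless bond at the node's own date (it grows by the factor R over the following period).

Under the risk-neutral measure, an up-move has probability p* = (R−d)/(u−d) = 0.3958 and values discount at R = 1.02.
Expiry values: V(3,0)=0.0000, V(3,1)=4.9100, V(3,2)=68.5823, V(3,3)=169.0771
Node (2,0) S=84.0458: V=(p*·4.9100+(1−p*)·0.0000)/1.02=1.9054; Δ=(4.9100−0.0000)/(110.1000−69.7580)=0.1217; B=V−Δ·S=-8.3237
Node (2,1) S=132.6506: V=(p*·68.5823+(1−p*)·4.9100)/1.02=29.5231; Δ=(68.5823−4.9100)/(173.7723−110.1000)=1.0000; B=V−Δ·S=-103.1275
Node (2,2) S=209.3642: V=(p*·169.0771+(1−p*)·68.5823)/1.02=106.2367; Δ=(169.0771−68.5823)/(274.2671−173.7723)=1.0000; B=V−Δ·S=-103.1275
Node (1,0) S=101.2600: V=(p*·29.5231+(1−p*)·1.9054)/1.02=12.5857; Δ=(29.5231−1.9054)/(132.6506−84.0458)=0.5682; B=V−Δ·S=-44.9512
Node (1,1) S=159.8200: V=(p*·106.2367+(1−p*)·29.5231)/1.02=58.7147; Δ=(106.2367−29.5231)/(209.3642−132.6506)=1.0000; B=V−Δ·S=-101.1053
Node (0,0) S=122.0000: V=(p*·58.7147+(1−p*)·12.5857)/1.02=30.2403; Δ=(58.7147−12.5857)/(159.8200−101.2600)=0.7877; B=V−Δ·S=-65.8616
Check: Δ(0,0)·S0 + B(0,0) = 30.2403 = V0.

(0,0): Delta=0.7877 Bond=-65.8616
(1,0): Delta=0.5682 Bond=-44.9512
(1,1): Delta=1.0000 Bond=-101.1053
(2,0): Delta=0.1217 Bond=-8.3237
(2,1): Delta=1.0000 Bond=-103.1275
(2,2): Delta=1.0000 Bond=-103.1275
V0=30.2403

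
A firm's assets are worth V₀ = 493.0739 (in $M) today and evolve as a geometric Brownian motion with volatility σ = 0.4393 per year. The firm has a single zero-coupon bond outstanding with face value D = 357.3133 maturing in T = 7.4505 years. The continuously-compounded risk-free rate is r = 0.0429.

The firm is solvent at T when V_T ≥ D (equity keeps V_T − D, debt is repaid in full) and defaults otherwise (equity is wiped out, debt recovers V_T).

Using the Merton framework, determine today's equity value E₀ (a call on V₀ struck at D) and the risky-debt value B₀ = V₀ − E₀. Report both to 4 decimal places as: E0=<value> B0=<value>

With assets at 493.0739 and a single debt payment of 357.3133 at 7.4505 years:
d₁ = [ln(V₀/D) + (r + σ²/2)T] / (σ√T)
   = [ln(493.0739/357.3133) + (0.0429 + 0.5·0.4393²)·7.4505] / (0.4393·√7.4505)
   = [0.322046 + 1.038542] / 1.199096 = 1.134678
d₂ = d₁ − σ√T = 1.134678 − 1.199096 = -0.064418
N(d₁) = 0.871745,  N(d₂) = 0.474319,  e^(−rT) = 0.726420
E₀ = V₀·N(d₁) − D·e^(−rT)·N(d₂)
   = 493.0739·0.871745 − 357.3133·0.726420·0.474319 = 306.720636
B₀ = V₀ − E₀ = 493.0739 − 306.720636 = 186.353264

E0=306.7206 B0=186.3533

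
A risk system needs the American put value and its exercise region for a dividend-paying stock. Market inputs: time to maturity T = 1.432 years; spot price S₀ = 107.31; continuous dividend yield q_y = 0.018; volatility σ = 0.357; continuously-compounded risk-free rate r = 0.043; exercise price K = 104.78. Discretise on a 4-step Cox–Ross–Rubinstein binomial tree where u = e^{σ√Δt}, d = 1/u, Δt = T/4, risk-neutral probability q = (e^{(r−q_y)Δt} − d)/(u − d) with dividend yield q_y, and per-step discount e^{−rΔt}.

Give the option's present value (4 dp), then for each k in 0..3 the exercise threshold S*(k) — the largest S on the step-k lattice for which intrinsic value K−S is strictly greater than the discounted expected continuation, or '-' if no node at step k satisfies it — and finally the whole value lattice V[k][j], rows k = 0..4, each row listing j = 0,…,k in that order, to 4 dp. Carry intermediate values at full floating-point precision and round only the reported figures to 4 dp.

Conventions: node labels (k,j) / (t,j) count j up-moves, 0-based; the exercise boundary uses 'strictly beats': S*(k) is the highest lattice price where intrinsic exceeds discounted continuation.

params: Δt=0.35800 u=1.23813 d=0.80767 q=0.46769 e^(-rΔt)=0.98472
t_4 payoffs: 59.1162 34.7787 0.0000 0.0000 0.0000
t_3: node(3,0) S=56.5378 payoff=48.2422 vs cont=47.0047 → 48.2422 [stop]  node(3,1) S=86.6709 payoff=18.1091 vs cont=18.2304 → 18.2304 [wait]  node(3,2) S=132.8640 payoff=0.0000 vs cont=0.0000 → 0.0000 [wait]  node(3,3) S=203.6768 payoff=0.0000 vs cont=0.0000 → 0.0000 [wait]  ⇒ S*(3)=56.5378
t_2: node(2,0) S=70.0013 payoff=34.7787 vs cont=33.6836 → 34.7787 [stop]  node(2,1) S=107.3100 payoff=0.0000 vs cont=9.5561 → 9.5561 [wait]  node(2,2) S=164.5032 payoff=0.0000 vs cont=0.0000 → 0.0000 [wait]  ⇒ S*(2)=70.0013
t_1: node(1,0) S=86.6709 payoff=18.1091 vs cont=22.6314 → 22.6314 [wait]  node(1,1) S=132.8640 payoff=0.0000 vs cont=5.0091 → 5.0091 [wait]  ⇒ S*(1)=-
t_0: node(0,0) S=107.3100 payoff=0.0000 vs cont=14.1699 → 14.1699 [wait]  ⇒ S*(0)=-

price = 14.1699
boundary = - - 70.0013 56.5378
tree:
14.1699
22.6314 5.0091
34.7787 9.5561 0.0000
48.2422 18.2304 0.0000 0.0000
59.1162 34.7787 0.0000 0.0000 0.0000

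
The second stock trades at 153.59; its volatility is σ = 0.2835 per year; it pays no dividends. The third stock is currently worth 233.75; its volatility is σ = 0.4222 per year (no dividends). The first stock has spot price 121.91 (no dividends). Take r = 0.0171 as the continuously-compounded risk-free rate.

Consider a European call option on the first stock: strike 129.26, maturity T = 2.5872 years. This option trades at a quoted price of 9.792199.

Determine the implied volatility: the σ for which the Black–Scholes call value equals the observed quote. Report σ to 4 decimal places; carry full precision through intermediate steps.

sigma = 0.1354

At σ = 0.1354 the Black–Scholes value reproduces the quote:
σ√T = 0.1354·√2.5872 = 0.217788
d₁ = (ln(S/K) + (r+σ²/2)T) / (σ√T) = (ln(121.91/129.26) + (0.0171+0.1354²/2)·2.5872) / 0.217788 = (-0.058543 + 0.067957) / 0.217788 = 0.043226
d₂ = d₁ − σ√T = 0.043226 − 0.217788 = -0.174562
e^{−rT} = 0.956723
N(d₁) = 0.517239,  N(d₂) = 0.430712
V = S·N(d₁) − K·e^{−rT}·N(d₂) = 63.056641 − 53.264442 = 9.792199 (equal to the quote); since ∂V/∂σ > 0 for all σ, the implied volatility is unique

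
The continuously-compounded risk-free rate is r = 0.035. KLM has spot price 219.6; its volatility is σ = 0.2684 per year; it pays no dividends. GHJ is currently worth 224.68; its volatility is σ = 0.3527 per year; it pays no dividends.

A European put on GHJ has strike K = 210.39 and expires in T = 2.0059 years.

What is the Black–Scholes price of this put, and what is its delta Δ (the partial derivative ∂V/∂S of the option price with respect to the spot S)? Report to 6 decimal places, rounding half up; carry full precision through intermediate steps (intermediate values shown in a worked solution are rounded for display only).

price = 28.713169
Δ = -0.300883

σ√T = 0.3527·√2.0059 = 0.499528
d₁ = (ln(S/K) + (r+σ²/2)T) / (σ√T) = (ln(224.68/210.39) + (0.035+0.3527²/2)·2.0059) / 0.499528 = (0.065714 + 0.194971) / 0.499528 = 0.521862
d₂ = d₁ − σ√T = 0.521862 − 0.499528 = 0.022334
e^{−rT} = 0.932201
N(−d₁) = 0.300883,  N(−d₂) = 0.491091
Put price V = K·e^{−rT}·N(−d₂) − S·N(−d₁) = 96.315586 − 67.602417 = 28.713169
Δ = −N(−d₁) = -0.300883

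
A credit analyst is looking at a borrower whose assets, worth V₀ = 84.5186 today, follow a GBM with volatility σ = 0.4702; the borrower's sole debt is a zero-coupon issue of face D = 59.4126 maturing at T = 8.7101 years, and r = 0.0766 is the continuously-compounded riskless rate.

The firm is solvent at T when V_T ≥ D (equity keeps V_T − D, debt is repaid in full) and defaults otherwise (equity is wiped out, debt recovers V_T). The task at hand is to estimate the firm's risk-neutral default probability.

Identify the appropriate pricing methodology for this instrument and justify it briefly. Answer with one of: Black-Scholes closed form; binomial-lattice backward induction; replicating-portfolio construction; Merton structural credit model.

framework: Merton structural credit model

Key observation: with the firm-asset dynamics (V₀ = 84.5186) and a single zero-coupon liability of face 59.4126 given, debt value, spread, and default probability all derive from the option view of the balance sheet.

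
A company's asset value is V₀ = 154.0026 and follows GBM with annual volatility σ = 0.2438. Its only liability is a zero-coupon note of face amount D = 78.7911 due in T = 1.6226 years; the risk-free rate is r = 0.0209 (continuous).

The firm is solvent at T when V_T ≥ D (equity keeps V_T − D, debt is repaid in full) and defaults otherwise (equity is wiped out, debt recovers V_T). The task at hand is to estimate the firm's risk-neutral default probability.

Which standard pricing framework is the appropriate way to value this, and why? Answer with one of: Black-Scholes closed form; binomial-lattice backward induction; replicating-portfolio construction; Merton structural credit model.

Key observation: the question is about default risk generated by asset-value dynamics against a debt face of 78.7911 — the structural framework prices exactly that.

framework: Merton structural credit model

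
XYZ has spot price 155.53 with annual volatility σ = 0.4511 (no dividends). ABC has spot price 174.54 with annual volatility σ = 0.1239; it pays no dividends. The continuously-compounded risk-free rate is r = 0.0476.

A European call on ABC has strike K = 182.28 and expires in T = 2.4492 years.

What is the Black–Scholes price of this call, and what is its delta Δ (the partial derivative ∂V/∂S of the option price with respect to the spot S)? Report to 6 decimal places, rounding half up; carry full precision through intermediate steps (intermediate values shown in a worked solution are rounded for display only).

σ√T = 0.1239·√2.4492 = 0.193903
d₁ = (ln(S/K) + (r+σ²/2)T) / (σ√T) = (ln(174.54/182.28) + (0.0476+0.1239²/2)·2.4492) / 0.193903 = (-0.043390 + 0.135381) / 0.193903 = 0.474419
d₂ = d₁ − σ√T = 0.474419 − 0.193903 = 0.280516
e^{−rT} = 0.889957
N(d₁) = 0.682399,  N(d₂) = 0.610459
Call price V = S·N(d₁) − K·e^{−rT}·N(d₂) = 119.105981 − 99.029555 = 20.076426
Δ = N(d₁) = 0.682399

price = 20.076426
Δ = 0.682399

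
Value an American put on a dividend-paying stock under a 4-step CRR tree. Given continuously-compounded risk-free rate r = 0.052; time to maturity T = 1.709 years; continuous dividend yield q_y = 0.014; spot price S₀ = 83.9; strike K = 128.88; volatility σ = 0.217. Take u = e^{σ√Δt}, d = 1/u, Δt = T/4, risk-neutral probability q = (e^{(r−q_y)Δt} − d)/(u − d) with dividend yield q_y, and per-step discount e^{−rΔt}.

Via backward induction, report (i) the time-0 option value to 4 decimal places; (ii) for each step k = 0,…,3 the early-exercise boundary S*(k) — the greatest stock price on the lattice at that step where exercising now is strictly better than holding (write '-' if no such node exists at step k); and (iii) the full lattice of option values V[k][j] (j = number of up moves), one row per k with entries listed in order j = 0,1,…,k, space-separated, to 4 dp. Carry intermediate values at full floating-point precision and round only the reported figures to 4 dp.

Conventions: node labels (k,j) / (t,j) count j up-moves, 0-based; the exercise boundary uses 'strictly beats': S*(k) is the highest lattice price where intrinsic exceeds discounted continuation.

price = 44.9800
boundary = 83.9000 96.6858 83.9000 96.6858
tree:
44.9800
56.0750 32.1942
65.7027 44.9800 19.2145
74.0573 56.0750 32.1942 8.1607
81.3071 65.7027 44.9800 17.4600 0.0000

Δt=0.42725, u=1.15239, d=0.86776, q=0.52210, disc=e^(-rΔt)=0.97803
k=4 terminal: V=max(K-S,0) → 81.3071 65.7027 44.9800 17.4600 0.0000
k=3: j=0 S=54.8227 intr=74.0573 cont=71.5525 V=74.0573[EX]; j=1 S=72.8050 intr=56.0750 cont=53.6774 V=56.0750[EX]; j=2 S=96.6858 intr=32.1942 cont=29.9391 V=32.1942[EX]; j=3 S=128.3996 intr=0.4804 cont=8.1607 V=8.1607[hold]  S*(3)=96.6858
k=2: j=0 S=63.1773 intr=65.7027 cont=63.2478 V=65.7027[EX]; j=1 S=83.9000 intr=44.9800 cont=42.6486 V=44.9800[EX]; j=2 S=111.4200 intr=17.4600 cont=19.2145 V=19.2145[hold]  S*(2)=83.9000
k=1: j=0 S=72.8050 intr=56.0750 cont=53.6774 V=56.0750[EX]; j=1 S=96.6858 intr=32.1942 cont=30.8350 V=32.1942[EX]  S*(1)=96.6858
k=0: j=0 S=83.9000 intr=44.9800 cont=42.6486 V=44.9800[EX]  S*(0)=83.9000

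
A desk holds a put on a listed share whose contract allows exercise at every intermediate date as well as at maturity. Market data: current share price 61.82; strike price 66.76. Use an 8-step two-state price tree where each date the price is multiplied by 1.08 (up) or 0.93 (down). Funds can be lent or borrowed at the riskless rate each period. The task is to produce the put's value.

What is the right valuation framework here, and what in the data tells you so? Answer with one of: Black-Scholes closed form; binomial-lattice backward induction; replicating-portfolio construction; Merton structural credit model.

Key observation: an American put (K = 66.76, S₀ = 61.82) on a 8-date tree has no closed form — the optimal stopping decision is embedded and must be resolved recursively from expiry.

framework: binomial-lattice backward induction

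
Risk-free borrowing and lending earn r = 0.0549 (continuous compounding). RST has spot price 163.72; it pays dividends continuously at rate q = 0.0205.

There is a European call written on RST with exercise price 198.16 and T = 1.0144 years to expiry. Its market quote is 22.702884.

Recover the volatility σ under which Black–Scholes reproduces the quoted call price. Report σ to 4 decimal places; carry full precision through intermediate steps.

At σ = 0.5010 the Black–Scholes value reproduces the quote:
σ√T = 0.501·√1.0144 = 0.504594
d₁ = (ln(S/K) + (r−q+σ²/2)T) / (σ√T) = (ln(163.72/198.16) + (0.0549−0.0205+0.501²/2)·1.0144) / 0.504594 = (-0.190917 + 0.162203) / 0.504594 = -0.056905
d₂ = d₁ − σ√T = -0.056905 − 0.504594 = -0.561500
e^{−rT} = 0.945832
e^{−qT} = 0.979420
N(d₁) = 0.477310,  N(d₂) = 0.287229
V = S·e^{−qT}·N(d₁) − K·e^{−rT}·N(d₂) = 76.536982 − 53.834098 = 22.702884 (the quoted price), and the Black–Scholes price is strictly increasing in σ, so σ is unique

sigma = 0.5010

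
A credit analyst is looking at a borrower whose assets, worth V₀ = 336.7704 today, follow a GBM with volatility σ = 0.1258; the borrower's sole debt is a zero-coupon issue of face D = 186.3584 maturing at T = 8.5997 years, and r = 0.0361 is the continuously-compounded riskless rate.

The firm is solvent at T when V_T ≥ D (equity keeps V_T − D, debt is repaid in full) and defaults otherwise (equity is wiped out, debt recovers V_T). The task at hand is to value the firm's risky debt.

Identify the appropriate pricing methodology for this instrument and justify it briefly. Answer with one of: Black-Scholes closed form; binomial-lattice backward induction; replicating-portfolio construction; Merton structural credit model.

framework: Merton structural credit model

Key observation: the data describe a firm's assets (V₀ = 336.7704, GBM) and a single zero-coupon debt of face 186.3584, so credit quantities follow from equity-as-call in the structural model.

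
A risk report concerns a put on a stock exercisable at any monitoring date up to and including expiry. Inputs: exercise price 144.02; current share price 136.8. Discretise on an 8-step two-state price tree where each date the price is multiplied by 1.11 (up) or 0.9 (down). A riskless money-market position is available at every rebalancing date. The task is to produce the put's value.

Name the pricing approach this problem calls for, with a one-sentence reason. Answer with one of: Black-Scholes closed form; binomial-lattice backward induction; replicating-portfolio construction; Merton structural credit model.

Key observation: the put (strike 144.02 on spot 136.8) is American-style on a 8-step discrete price model, so the early-exercise decision at every node requires stepwise backward valuation — a closed form cannot price the exercise right.

framework: binomial-lattice backward induction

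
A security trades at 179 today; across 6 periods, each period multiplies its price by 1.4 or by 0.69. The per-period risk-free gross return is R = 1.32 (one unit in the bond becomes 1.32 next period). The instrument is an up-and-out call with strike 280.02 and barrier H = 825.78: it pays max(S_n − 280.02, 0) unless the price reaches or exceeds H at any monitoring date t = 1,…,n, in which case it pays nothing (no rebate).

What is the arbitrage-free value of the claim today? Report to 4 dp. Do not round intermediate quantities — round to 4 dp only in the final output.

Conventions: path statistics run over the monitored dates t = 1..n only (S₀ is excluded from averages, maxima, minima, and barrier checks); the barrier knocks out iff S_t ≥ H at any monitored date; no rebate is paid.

Set p* = 0.8873 (from d < R < u); the path-dependent value is the discounted p*-expectation over all price paths.
Enumerate all 2^6 = 64 price paths (U = up ×1.4, D = down ×0.69); each path with k up-moves has probability p*^k·(1−p*)^(6−k).
DDDDDD: M=123.5100, payoff=0.0000, prob=0.000002
UDDDDD: M=250.6000, payoff=0.0000, prob=0.000016
DUDDDD: M=172.9140, payoff=0.0000, prob=0.000016
UUDDDD: M=350.8400, payoff=0.0000, prob=0.000127
DDUDDD: M=123.5100, payoff=0.0000, prob=0.000016
UDUDDD: M=250.6000, payoff=0.0000, prob=0.000127
DUUDDD: M=242.0796, payoff=0.0000, prob=0.000127
UUUDDD: M=491.1760, payoff=0.0000, prob=0.000999
DDDUDD: M=123.5100, payoff=0.0000, prob=0.000016
UDDUDD: M=250.6000, payoff=0.0000, prob=0.000127
DUDUDD: M=172.9140, payoff=0.0000, prob=0.000127
UUDUDD: M=350.8400, payoff=0.0000, prob=0.000999
DDUUDD: M=167.0349, payoff=0.0000, prob=0.000127
UDUUDD: M=338.9114, payoff=0.0000, prob=0.000999
DUUUDD: M=338.9114, payoff=0.0000, prob=0.000999
UUUUDD: M=687.6464, payoff=47.3685, prob=0.007870
DDDDUD: M=123.5100, payoff=0.0000, prob=0.000016
UDDDUD: M=250.6000, payoff=0.0000, prob=0.000127
DUDDUD: M=172.9140, payoff=0.0000, prob=0.000127
UUDDUD: M=350.8400, payoff=0.0000, prob=0.000999
DDUDUD: M=123.5100, payoff=0.0000, prob=0.000127
UDUDUD: M=250.6000, payoff=0.0000, prob=0.000999
DUUDUD: M=242.0796, payoff=0.0000, prob=0.000999
UUUDUD: M=491.1760, payoff=47.3685, prob=0.007870
DDDUUD: M=123.5100, payoff=0.0000, prob=0.000127
UDDUUD: M=250.6000, payoff=0.0000, prob=0.000999
DUDUUD: M=233.8489, payoff=0.0000, prob=0.000999
UUDUUD: M=474.4760, payoff=47.3685, prob=0.007870
DDUUUD: M=233.8489, payoff=0.0000, prob=0.000999
UDUUUD: M=474.4760, payoff=47.3685, prob=0.007870
DUUUUD: M=474.4760, payoff=47.3685, prob=0.007870
UUUUUD: M=962.7050, payoff=0.0000, prob=0.061979
DDDDDU: M=123.5100, payoff=0.0000, prob=0.000016
UDDDDU: M=250.6000, payoff=0.0000, prob=0.000127
DUDDDU: M=172.9140, payoff=0.0000, prob=0.000127
UUDDDU: M=350.8400, payoff=0.0000, prob=0.000999
DDUDDU: M=123.5100, payoff=0.0000, prob=0.000127
UDUDDU: M=250.6000, payoff=0.0000, prob=0.000999
DUUDDU: M=242.0796, payoff=0.0000, prob=0.000999
UUUDDU: M=491.1760, payoff=47.3685, prob=0.007870
DDDUDU: M=123.5100, payoff=0.0000, prob=0.000127
UDDUDU: M=250.6000, payoff=0.0000, prob=0.000999
DUDUDU: M=172.9140, payoff=0.0000, prob=0.000999
UUDUDU: M=350.8400, payoff=47.3685, prob=0.007870
DDUUDU: M=167.0349, payoff=0.0000, prob=0.000999
UDUUDU: M=338.9114, payoff=47.3685, prob=0.007870
DUUUDU: M=338.9114, payoff=47.3685, prob=0.007870
UUUUDU: M=687.6464, payoff=384.2464, prob=0.061979
DDDDUU: M=123.5100, payoff=0.0000, prob=0.000127
UDDDUU: M=250.6000, payoff=0.0000, prob=0.000999
DUDDUU: M=172.9140, payoff=0.0000, prob=0.000999
UUDDUU: M=350.8400, payoff=47.3685, prob=0.007870
DDUDUU: M=161.3557, payoff=0.0000, prob=0.000999
UDUDUU: M=327.3885, payoff=47.3685, prob=0.007870
DUUDUU: M=327.3885, payoff=47.3685, prob=0.007870
UUUDUU: M=664.2664, payoff=384.2464, prob=0.061979
DDDUUU: M=161.3557, payoff=0.0000, prob=0.000999
UDDUUU: M=327.3885, payoff=47.3685, prob=0.007870
DUDUUU: M=327.3885, payoff=47.3685, prob=0.007870
UUDUUU: M=664.2664, payoff=384.2464, prob=0.061979
DDUUUU: M=327.3885, payoff=47.3685, prob=0.007870
UDUUUU: M=664.2664, payoff=384.2464, prob=0.061979
DUUUUU: M=664.2664, payoff=384.2464, prob=0.061979
UUUUUU: M=1347.7869, payoff=0.0000, prob=0.488082
Price = Σ prob·payoff / R^6 = 124.667587 / 5.289853 = 23.5673

price = 23.5673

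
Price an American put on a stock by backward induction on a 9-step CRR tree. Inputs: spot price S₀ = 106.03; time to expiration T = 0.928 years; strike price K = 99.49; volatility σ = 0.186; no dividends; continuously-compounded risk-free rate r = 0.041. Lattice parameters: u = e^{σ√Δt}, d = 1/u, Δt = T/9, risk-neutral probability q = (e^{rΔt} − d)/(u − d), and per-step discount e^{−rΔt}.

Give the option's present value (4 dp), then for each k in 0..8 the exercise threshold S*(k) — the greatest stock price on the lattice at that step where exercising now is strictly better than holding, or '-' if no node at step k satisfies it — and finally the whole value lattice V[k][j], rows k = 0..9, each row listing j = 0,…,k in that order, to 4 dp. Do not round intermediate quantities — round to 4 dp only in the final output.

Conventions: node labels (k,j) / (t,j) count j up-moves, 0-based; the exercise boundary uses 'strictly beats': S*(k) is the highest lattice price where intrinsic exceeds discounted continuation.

Δt=0.10311, u=1.06155, d=0.94202, q=0.52052, disc=e^(-rΔt)=0.99578
k=9 terminal: V=max(K-S,0) → 37.5488 29.6897 20.8335 10.8536 0.0000 0.0000 0.0000 0.0000 0.0000 0.0000
k=8: j=0 S=65.7534 intr=33.7366 cont=33.3169 V=33.7366[EX]; j=1 S=74.0962 intr=25.3938 cont=24.9741 V=25.3938[EX]; j=2 S=83.4975 intr=15.9925 cont=15.5728 V=15.9925[EX]; j=3 S=94.0917 intr=5.3983 cont=5.1821 V=5.3983[EX]; j=4 S=106.0300 intr=0.0000 cont=0.0000 V=0.0000[hold]; j=5 S=119.4831 intr=0.0000 cont=0.0000 V=0.0000[hold]; j=6 S=134.6431 intr=0.0000 cont=0.0000 V=0.0000[hold]; j=7 S=151.7266 intr=0.0000 cont=0.0000 V=0.0000[hold]; j=8 S=170.9776 intr=0.0000 cont=0.0000 V=0.0000[hold]  S*(8)=94.0917
k=7: j=0 S=69.8003 intr=29.6897 cont=29.2700 V=29.6897[EX]; j=1 S=78.6565 intr=20.8335 cont=20.4138 V=20.8335[EX]; j=2 S=88.6364 intr=10.8536 cont=10.4338 V=10.8536[EX]; j=3 S=99.8826 intr=0.0000 cont=2.5775 V=2.5775[hold]; j=4 S=112.5557 intr=0.0000 cont=0.0000 V=0.0000[hold]; j=5 S=126.8368 intr=0.0000 cont=0.0000 V=0.0000[hold]; j=6 S=142.9298 intr=0.0000 cont=0.0000 V=0.0000[hold]; j=7 S=161.0647 intr=0.0000 cont=0.0000 V=0.0000[hold]  S*(7)=88.6364
k=6: j=0 S=74.0962 intr=25.3938 cont=24.9741 V=25.3938[EX]; j=1 S=83.4975 intr=15.9925 cont=15.5728 V=15.9925[EX]; j=2 S=94.0917 intr=5.3983 cont=6.5181 V=6.5181[hold]; j=3 S=106.0300 intr=0.0000 cont=1.2306 V=1.2306[hold]; j=4 S=119.4831 intr=0.0000 cont=0.0000 V=0.0000[hold]; j=5 S=134.6431 intr=0.0000 cont=0.0000 V=0.0000[hold]; j=6 S=151.7266 intr=0.0000 cont=0.0000 V=0.0000[hold]  S*(6)=83.4975
k=5: j=0 S=78.6565 intr=20.8335 cont=20.4138 V=20.8335[EX]; j=1 S=88.6364 intr=10.8536 cont=11.0142 V=11.0142[hold]; j=2 S=99.8826 intr=0.0000 cont=3.7500 V=3.7500[hold]; j=3 S=112.5557 intr=0.0000 cont=0.5876 V=0.5876[hold]; j=4 S=126.8368 intr=0.0000 cont=0.0000 V=0.0000[hold]; j=5 S=142.9298 intr=0.0000 cont=0.0000 V=0.0000[hold]  S*(5)=78.6565
k=4: j=0 S=83.4975 intr=15.9925 cont=15.6561 V=15.9925[EX]; j=1 S=94.0917 intr=5.3983 cont=7.2026 V=7.2026[hold]; j=2 S=106.0300 intr=0.0000 cont=2.0950 V=2.0950[hold]; j=3 S=119.4831 intr=0.0000 cont=0.2805 V=0.2805[hold]; j=4 S=134.6431 intr=0.0000 cont=0.0000 V=0.0000[hold]  S*(4)=83.4975
k=3: j=0 S=88.6364 intr=10.8536 cont=11.3690 V=11.3690[hold]; j=1 S=99.8826 intr=0.0000 cont=4.5248 V=4.5248[hold]; j=2 S=112.5557 intr=0.0000 cont=1.1457 V=1.1457[hold]; j=3 S=126.8368 intr=0.0000 cont=0.1339 V=0.1339[hold]  S*(3)=-
k=2: j=0 S=94.0917 intr=5.3983 cont=7.7736 V=7.7736[hold]; j=1 S=106.0300 intr=0.0000 cont=2.7543 V=2.7543[hold]; j=2 S=119.4831 intr=0.0000 cont=0.6165 V=0.6165[hold]  S*(2)=-
k=1: j=0 S=99.8826 intr=0.0000 cont=5.1392 V=5.1392[hold]; j=1 S=112.5557 intr=0.0000 cont=1.6346 V=1.6346[hold]  S*(1)=-
k=0: j=0 S=106.0300 intr=0.0000 cont=3.3010 V=3.3010[hold]  S*(0)=-

price = 3.3010
boundary = - - - - 83.4975 78.6565 83.4975 88.6364 94.0917
tree:
3.3010
5.1392 1.6346
7.7736 2.7543 0.6165
11.3690 4.5248 1.1457 0.1339
15.9925 7.2026 2.0950 0.2805 0.0000
20.8335 11.0142 3.7500 0.5876 0.0000 0.0000
25.3938 15.9925 6.5181 1.2306 0.0000 0.0000 0.0000
29.6897 20.8335 10.8536 2.5775 0.0000 0.0000 0.0000 0.0000
33.7366 25.3938 15.9925 5.3983 0.0000 0.0000 0.0000 0.0000 0.0000
37.5488 29.6897 20.8335 10.8536 0.0000 0.0000 0.0000 0.0000 0.0000 0.0000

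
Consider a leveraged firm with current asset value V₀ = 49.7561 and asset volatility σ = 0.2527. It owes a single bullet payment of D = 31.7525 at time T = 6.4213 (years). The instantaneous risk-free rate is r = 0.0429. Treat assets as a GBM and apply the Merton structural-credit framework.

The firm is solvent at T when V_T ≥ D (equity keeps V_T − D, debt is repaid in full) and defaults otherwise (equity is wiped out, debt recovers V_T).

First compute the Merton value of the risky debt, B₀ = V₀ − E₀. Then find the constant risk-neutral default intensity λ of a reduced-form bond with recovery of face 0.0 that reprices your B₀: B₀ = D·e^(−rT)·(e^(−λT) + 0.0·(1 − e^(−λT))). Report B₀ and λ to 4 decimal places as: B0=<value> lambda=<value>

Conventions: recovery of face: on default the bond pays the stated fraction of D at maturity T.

B0=22.7254 lambda=0.0092

Apply the equity-as-call identities (strike 31.7525, horizon 6.4213 years):
d₁ = [ln(V₀/D) + (r + σ²/2)T] / (σ√T)
   = [ln(49.7561/31.7525) + (0.0429 + 0.5·0.2527²)·6.4213] / (0.2527·√6.4213)
   = [0.449162 + 0.480497] / 0.640349 = 1.451800
d₂ = d₁ − σ√T = 1.451800 − 0.640349 = 0.811451
N(d₁) = 0.926721,  N(d₂) = 0.791447,  e^(−rT) = 0.759212
E₀ = V₀·N(d₁) − D·e^(−rT)·N(d₂)
   = 49.7561·0.926721 − 31.7525·0.759212·0.791447 = 27.030725
B₀ = V₀ − E₀ = 49.7561 − 27.030725 = 22.725375
e^(−λT) = (B₀·e^(rT)/D − 0)/(1 − 0) = (22.7254·1.317155/31.7525 − 0)/1 = 0.94269315
λ = −ln(0.94269315)/6.4213 = 0.009190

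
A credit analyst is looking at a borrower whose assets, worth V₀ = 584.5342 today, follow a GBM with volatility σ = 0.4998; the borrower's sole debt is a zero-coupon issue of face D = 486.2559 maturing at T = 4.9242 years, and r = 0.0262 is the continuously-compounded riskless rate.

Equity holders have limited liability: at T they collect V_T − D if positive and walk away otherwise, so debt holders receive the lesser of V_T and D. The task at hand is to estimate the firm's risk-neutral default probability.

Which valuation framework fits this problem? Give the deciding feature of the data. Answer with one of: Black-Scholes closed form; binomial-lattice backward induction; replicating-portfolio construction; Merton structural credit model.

framework: Merton structural credit model

Key observation: a levered firm with one bullet debt due at 4.9242 years is the canonical structural-credit setup: equity is a call on the firm's assets struck at the face value.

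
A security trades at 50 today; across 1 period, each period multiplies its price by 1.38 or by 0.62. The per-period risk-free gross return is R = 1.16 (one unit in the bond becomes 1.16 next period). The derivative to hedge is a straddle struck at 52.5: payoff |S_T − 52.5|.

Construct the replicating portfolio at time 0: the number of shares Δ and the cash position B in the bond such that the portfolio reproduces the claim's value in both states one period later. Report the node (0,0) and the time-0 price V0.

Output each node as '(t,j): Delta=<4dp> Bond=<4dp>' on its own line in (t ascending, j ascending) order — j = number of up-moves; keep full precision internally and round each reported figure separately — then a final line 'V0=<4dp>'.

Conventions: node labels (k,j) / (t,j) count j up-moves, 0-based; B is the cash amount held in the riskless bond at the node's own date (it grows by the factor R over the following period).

Arbitrage-free pricing uses the up-move probability p* = (R−d)/(u−d) = 0.7105, discounting each step at R = 1.16.
At maturity the claim pays: V(1,0)=21.5000, V(1,1)=16.5000
(0,0): S=50.0000. Δ = (V_up−V_dn)/(S_up−S_dn) = (16.5000−21.5000)/(69.0000−31.0000) = -0.1316. V = [p*·16.5000 + (1−p*)·21.5000]/1.16 = 15.4719. B = V − Δ·S = 22.0508.
As a check, the time-0 holding Δ(0,0)·S0 + B(0,0) comes to 15.4719 — exactly V0.

(0,0): Delta=-0.1316 Bond=22.0508
V0=15.4719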